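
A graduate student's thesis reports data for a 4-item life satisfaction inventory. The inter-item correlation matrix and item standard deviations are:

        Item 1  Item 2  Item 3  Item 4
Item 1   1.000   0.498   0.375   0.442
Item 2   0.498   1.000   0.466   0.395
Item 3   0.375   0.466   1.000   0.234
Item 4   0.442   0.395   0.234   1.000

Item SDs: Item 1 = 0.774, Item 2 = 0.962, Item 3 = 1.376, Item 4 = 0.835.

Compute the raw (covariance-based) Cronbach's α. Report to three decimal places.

Σσ²ᵢ = 0.774² + 0.962² + 1.376² + 0.835² = 4.1151
Covariances σ_ij = r_ij · s_i · s_j:
  σ(Item 1,Item 2) = 0.498 × 0.774 × 0.962 = 0.3708
  σ(Item 1,Item 3) = 0.375 × 0.774 × 1.376 = 0.3994
  σ(Item 1,Item 4) = 0.442 × 0.774 × 0.835 = 0.2857
  σ(Item 2,Item 3) = 0.466 × 0.962 × 1.376 = 0.6168
  σ(Item 2,Item 4) = 0.395 × 0.962 × 0.835 = 0.3173
  σ(Item 3,Item 4) = 0.234 × 1.376 × 0.835 = 0.2689
σ²_T = Σσ²ᵢ + 2·Σσ_ij = 4.1151 + 2 × 2.2589 = 8.6329
α = (4/3)·(1 − 4.1151/8.6329) = 0.698

α = 0.698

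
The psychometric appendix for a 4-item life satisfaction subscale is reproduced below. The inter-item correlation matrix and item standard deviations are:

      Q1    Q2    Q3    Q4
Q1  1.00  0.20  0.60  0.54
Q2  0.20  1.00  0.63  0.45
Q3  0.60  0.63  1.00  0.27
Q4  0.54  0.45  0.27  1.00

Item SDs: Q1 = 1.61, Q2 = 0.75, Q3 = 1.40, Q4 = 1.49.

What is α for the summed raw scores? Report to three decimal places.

α = 0.743

Σσ²ᵢ = 1.61² + 0.75² + 1.40² + 1.49² = 7.3347
Covariances σ_ij = r_ij · s_i · s_j:
  σ(Q1,Q2) = 0.20 × 1.61 × 0.75 = 0.2415
  σ(Q1,Q3) = 0.60 × 1.61 × 1.40 = 1.3524
  σ(Q1,Q4) = 0.54 × 1.61 × 1.49 = 1.2954
  σ(Q2,Q3) = 0.63 × 0.75 × 1.40 = 0.6615
  σ(Q2,Q4) = 0.45 × 0.75 × 1.49 = 0.5029
  σ(Q3,Q4) = 0.27 × 1.40 × 1.49 = 0.5632
σ²_T = Σσ²ᵢ + 2·Σσ_ij = 7.3347 + 2 × 4.6169 = 16.5685
α = (4/3)·(1 − 7.3347/16.5685) = 0.743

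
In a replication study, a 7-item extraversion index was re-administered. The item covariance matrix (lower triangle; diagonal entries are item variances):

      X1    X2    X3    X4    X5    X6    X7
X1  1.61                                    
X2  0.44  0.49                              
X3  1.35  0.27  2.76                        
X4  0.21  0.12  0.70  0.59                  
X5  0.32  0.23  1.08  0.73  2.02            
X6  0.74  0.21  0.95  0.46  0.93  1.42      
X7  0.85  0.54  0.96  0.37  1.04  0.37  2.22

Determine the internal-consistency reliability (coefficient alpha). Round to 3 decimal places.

α = 0.815

sum of item variances = 1.61 + 0.49 + 2.76 + 0.59 + 2.02 + 1.42 + 2.22 = 11.11
Sum of the distinct covariances = 12.87
total variance = 11.11 + 2 × 12.87 = 36.85
α = (k/(k−1))·(1 − sum of item variances/total variance) = (7/6)·(1 − 11.11/36.85) = 0.815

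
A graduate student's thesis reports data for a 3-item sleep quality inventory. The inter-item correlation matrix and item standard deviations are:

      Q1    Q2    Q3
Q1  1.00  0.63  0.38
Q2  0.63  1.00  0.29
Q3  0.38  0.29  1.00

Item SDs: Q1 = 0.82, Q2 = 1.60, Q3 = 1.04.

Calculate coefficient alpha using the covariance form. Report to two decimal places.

Σσ²ᵢ = 0.82² + 1.60² + 1.04² = 4.3140
Covariances σ_ij = r_ij · s_i · s_j:
  σ(Q1,Q2) = 0.63 × 0.82 × 1.60 = 0.8266
  σ(Q1,Q3) = 0.38 × 0.82 × 1.04 = 0.3241
  σ(Q2,Q3) = 0.29 × 1.60 × 1.04 = 0.4826
σ²_T = Σσ²ᵢ + 2·Σσ_ij = 4.3140 + 2 × 1.6333 = 7.5806
α = (3/2)·(1 − 4.3140/7.5806) = 0.65

coefficient alpha = 0.65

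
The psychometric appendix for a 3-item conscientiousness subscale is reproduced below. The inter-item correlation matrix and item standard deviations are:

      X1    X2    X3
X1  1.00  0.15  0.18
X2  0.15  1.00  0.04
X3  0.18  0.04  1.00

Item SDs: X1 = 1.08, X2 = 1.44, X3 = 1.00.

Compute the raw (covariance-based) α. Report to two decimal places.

α = 0.28

Σσ²ᵢ = 1.08² + 1.44² + 1.00² = 4.2400
Covariances σ_ij = r_ij · s_i · s_j:
  σ(X1,X2) = 0.15 × 1.08 × 1.44 = 0.2333
  σ(X1,X3) = 0.18 × 1.08 × 1.00 = 0.1944
  σ(X2,X3) = 0.04 × 1.44 × 1.00 = 0.0576
σ²_T = Σσ²ᵢ + 2·Σσ_ij = 4.2400 + 2 × 0.4853 = 5.2106
α = (3/2)·(1 − 4.2400/5.2106) = 0.28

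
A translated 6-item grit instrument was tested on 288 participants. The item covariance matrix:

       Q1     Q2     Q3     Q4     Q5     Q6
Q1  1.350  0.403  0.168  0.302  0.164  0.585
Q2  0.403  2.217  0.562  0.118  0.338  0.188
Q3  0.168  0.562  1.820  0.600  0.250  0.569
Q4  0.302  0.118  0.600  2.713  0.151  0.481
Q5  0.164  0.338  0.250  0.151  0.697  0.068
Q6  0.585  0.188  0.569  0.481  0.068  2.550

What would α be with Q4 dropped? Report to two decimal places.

Remaining items: Q1, Q2, Q3, Q5, Q6 (k = 5).
ΣVar(i) = 1.350 + 2.217 + 1.820 + 0.697 + 2.550 = 8.634
σ²_T = 8.634 + 2 × 3.295 = 15.224
α (item deleted) = (5/4)·(1 − 8.634/15.224) = 0.54

α = 0.54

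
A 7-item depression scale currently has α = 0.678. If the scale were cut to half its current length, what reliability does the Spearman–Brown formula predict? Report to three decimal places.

Length factor m = 1/2
α' = m·α / (1 − (1−m)·α)
   = 1/2 × 0.678 / (1 − (1 − 1/2) × 0.678)
   = 0.3390 / 0.6610 = 0.513

predicted reliability = 0.513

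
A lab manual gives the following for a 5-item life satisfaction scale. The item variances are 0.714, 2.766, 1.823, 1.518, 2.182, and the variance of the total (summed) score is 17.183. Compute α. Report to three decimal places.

Σσ²ᵢ = 0.714 + 2.766 + 1.823 + 1.518 + 2.182 = 9.003
α = (k/(k−1))·(1 − Σσ²ᵢ/total variance) = (5/4)·(1 − 9.003/17.183) = 0.595

α = 0.595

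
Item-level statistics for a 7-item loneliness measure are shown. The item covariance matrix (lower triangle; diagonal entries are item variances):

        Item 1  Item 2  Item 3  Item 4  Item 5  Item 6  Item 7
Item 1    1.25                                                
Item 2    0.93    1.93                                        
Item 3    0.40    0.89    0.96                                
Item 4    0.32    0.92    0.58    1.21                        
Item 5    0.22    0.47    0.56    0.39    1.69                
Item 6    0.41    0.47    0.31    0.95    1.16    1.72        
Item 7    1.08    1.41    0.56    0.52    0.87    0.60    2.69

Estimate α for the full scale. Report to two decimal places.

α = 0.83

Σσ²ᵢ = 1.25 + 1.93 + 0.96 + 1.21 + 1.69 + 1.72 + 2.69 = 11.45
Sum of the distinct covariances = 14.02
σ²_total = 11.45 + 2 × 14.02 = 39.49
α = (k/(k−1))·(1 − Σσ²ᵢ/σ²_total) = (7/6)·(1 − 11.45/39.49) = 0.83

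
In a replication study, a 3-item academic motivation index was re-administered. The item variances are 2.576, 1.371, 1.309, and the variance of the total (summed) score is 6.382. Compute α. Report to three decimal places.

α = 0.265

sum of item variances = 2.576 + 1.371 + 1.309 = 5.256
α = (k/(k−1))·(1 − sum of item variances/σ²_T) = (3/2)·(1 − 5.256/6.382) = 0.265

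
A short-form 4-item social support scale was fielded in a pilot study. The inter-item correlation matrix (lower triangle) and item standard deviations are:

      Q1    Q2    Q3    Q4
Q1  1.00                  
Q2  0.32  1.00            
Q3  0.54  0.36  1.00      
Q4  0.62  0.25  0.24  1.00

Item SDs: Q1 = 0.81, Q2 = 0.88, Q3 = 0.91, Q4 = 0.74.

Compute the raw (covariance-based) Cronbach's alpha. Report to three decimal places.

α = 0.713

Σσ²ᵢ = 0.81² + 0.88² + 0.91² + 0.74² = 2.8062
Covariances σ_ij = r_ij · s_i · s_j:
  σ(Q1,Q2) = 0.32 × 0.81 × 0.88 = 0.2281
  σ(Q1,Q3) = 0.54 × 0.81 × 0.91 = 0.3980
  σ(Q1,Q4) = 0.62 × 0.81 × 0.74 = 0.3716
  σ(Q2,Q3) = 0.36 × 0.88 × 0.91 = 0.2883
  σ(Q2,Q4) = 0.25 × 0.88 × 0.74 = 0.1628
  σ(Q3,Q4) = 0.24 × 0.91 × 0.74 = 0.1616
σ²_T = Σσ²ᵢ + 2·Σσ_ij = 2.8062 + 2 × 1.6104 = 6.0270
α = (4/3)·(1 − 2.8062/6.0270) = 0.713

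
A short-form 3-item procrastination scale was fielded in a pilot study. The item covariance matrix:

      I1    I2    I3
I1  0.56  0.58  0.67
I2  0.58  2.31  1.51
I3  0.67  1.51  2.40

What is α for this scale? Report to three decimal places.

sum of item variances = 0.56 + 2.31 + 2.40 = 5.27
Sum of off-diagonal covariances = 2.76
total variance = 5.27 + 2 × 2.76 = 10.79
α = (k/(k−1))·(1 − sum of item variances/total variance) = (3/2)·(1 − 5.27/10.79) = 0.767

α = 0.767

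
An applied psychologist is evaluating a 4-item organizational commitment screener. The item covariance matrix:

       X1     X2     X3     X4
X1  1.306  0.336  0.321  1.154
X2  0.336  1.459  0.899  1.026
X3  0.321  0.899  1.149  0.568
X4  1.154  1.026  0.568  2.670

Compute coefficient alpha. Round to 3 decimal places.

coefficient alpha = 0.755

sum of item variances = 1.306 + 1.459 + 1.149 + 2.670 = 6.584
Σ_{i<j} σ_ij = 4.304
total variance = 6.584 + 2 × 4.304 = 15.192
α = (k/(k−1))·(1 − sum of item variances/total variance) = (4/3)·(1 − 6.584/15.192) = 0.755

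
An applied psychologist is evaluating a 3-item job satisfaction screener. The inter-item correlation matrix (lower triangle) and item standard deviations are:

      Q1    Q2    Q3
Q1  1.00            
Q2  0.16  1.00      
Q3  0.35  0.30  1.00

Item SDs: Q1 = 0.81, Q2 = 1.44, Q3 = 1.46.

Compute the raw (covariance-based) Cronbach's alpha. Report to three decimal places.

Σσ²ᵢ = 0.81² + 1.44² + 1.46² = 4.8613
Covariances σ_ij = r_ij · s_i · s_j:
  σ(Q1,Q2) = 0.16 × 0.81 × 1.44 = 0.1866
  σ(Q1,Q3) = 0.35 × 0.81 × 1.46 = 0.4139
  σ(Q2,Q3) = 0.30 × 1.44 × 1.46 = 0.6307
σ²_T = Σσ²ᵢ + 2·Σσ_ij = 4.8613 + 2 × 1.2312 = 7.3237
α = (3/2)·(1 − 4.8613/7.3237) = 0.504

Cronbach's alpha = 0.504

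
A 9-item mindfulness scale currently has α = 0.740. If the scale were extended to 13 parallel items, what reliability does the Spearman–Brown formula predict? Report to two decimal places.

predicted reliability = 0.80

Length factor m = 13/9 = 1.4444
α' = m·α / (1 + (m−1)·α)
   = 13/9 × 0.740 / (1 + (13/9 − 1) × 0.740)
   = 1.0689 / 1.3289 = 0.80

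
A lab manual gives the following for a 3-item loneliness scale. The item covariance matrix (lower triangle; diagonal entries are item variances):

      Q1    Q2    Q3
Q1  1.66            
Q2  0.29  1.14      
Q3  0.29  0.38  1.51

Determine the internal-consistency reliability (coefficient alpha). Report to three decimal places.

Σσ²ᵢ = 1.66 + 1.14 + 1.51 = 4.31
Σ_{i<j} σ_ij = 0.96
σ²_T = 4.31 + 2 × 0.96 = 6.23
α = (k/(k−1))·(1 − Σσ²ᵢ/σ²_T) = (3/2)·(1 − 4.31/6.23) = 0.462

coefficient alpha = 0.462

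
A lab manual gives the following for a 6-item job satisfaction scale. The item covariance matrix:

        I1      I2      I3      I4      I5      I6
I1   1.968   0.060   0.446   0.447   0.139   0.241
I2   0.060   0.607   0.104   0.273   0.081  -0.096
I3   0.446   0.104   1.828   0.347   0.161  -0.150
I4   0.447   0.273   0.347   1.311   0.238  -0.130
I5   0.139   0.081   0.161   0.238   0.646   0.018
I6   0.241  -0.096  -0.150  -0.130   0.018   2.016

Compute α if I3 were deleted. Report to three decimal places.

Remaining items: I1, I2, I4, I5, I6 (k = 5).
Σσ²ᵢ = 1.968 + 0.607 + 1.311 + 0.646 + 2.016 = 6.548
Var(T) = 6.548 + 2 × 1.271 = 9.090
α (item deleted) = (5/4)·(1 − 6.548/9.090) = 0.350

α = 0.350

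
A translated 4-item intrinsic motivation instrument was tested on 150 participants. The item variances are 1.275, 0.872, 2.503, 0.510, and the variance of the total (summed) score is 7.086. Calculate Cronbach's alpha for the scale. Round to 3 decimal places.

Cronbach's alpha = 0.362

sum of item variances = 1.275 + 0.872 + 2.503 + 0.510 = 5.160
α = (k/(k−1))·(1 − sum of item variances/total variance) = (4/3)·(1 − 5.160/7.086) = 0.362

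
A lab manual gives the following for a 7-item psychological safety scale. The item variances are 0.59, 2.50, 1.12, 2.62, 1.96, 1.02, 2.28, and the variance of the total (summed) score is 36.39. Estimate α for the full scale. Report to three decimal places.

α = 0.779

ΣVar(i) = 0.59 + 2.50 + 1.12 + 2.62 + 1.96 + 1.02 + 2.28 = 12.09
α = (k/(k−1))·(1 − ΣVar(i)/total variance) = (7/6)·(1 − 12.09/36.39) = 0.779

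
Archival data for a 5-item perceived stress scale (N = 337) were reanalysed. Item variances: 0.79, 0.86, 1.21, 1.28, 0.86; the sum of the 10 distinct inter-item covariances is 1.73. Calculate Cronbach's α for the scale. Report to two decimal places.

sum of item variances = 0.79 + 0.86 + 1.21 + 1.28 + 0.86 = 5.00
Sum of distinct covariances = 1.73
Var(T) = sum of item variances + 2·Σcov = 5.00 + 2 × 1.73 = 8.46
α = (5/4)·(1 − 5.00/8.46) = 0.51

α = 0.51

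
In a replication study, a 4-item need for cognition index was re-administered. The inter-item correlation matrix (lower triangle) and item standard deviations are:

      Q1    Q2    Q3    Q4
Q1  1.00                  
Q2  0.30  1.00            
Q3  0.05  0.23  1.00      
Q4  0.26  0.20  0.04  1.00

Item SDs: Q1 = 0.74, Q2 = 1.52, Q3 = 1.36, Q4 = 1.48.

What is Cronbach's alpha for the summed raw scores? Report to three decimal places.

Σσ²ᵢ = 0.74² + 1.52² + 1.36² + 1.48² = 6.8980
Covariances σ_ij = r_ij · s_i · s_j:
  σ(Q1,Q2) = 0.30 × 0.74 × 1.52 = 0.3374
  σ(Q1,Q3) = 0.05 × 0.74 × 1.36 = 0.0503
  σ(Q1,Q4) = 0.26 × 0.74 × 1.48 = 0.2848
  σ(Q2,Q3) = 0.23 × 1.52 × 1.36 = 0.4755
  σ(Q2,Q4) = 0.20 × 1.52 × 1.48 = 0.4499
  σ(Q3,Q4) = 0.04 × 1.36 × 1.48 = 0.0805
σ²_T = Σσ²ᵢ + 2·Σσ_ij = 6.8980 + 2 × 1.6784 = 10.2548
α = (4/3)·(1 − 6.8980/10.2548) = 0.436

α = 0.436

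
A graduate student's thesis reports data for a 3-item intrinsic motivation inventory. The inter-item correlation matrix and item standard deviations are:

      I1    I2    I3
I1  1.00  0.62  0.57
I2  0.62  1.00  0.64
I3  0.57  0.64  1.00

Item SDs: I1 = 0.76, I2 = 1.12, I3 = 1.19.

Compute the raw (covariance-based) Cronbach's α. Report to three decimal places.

Cronbach's α = 0.808

Σσ²ᵢ = 0.76² + 1.12² + 1.19² = 3.2481
Covariances σ_ij = r_ij · s_i · s_j:
  σ(I1,I2) = 0.62 × 0.76 × 1.12 = 0.5277
  σ(I1,I3) = 0.57 × 0.76 × 1.19 = 0.5155
  σ(I2,I3) = 0.64 × 1.12 × 1.19 = 0.8530
σ²_T = Σσ²ᵢ + 2·Σσ_ij = 3.2481 + 2 × 1.8962 = 7.0405
α = (3/2)·(1 − 3.2481/7.0405) = 0.808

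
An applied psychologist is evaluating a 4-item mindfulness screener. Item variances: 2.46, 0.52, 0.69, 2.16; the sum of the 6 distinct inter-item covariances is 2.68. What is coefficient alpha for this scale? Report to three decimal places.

α = 0.639

Σσᵢ² = 2.46 + 0.52 + 0.69 + 2.16 = 5.83
Sum of distinct covariances = 2.68
Var(T) = Σσᵢ² + 2·Σcov = 5.83 + 2 × 2.68 = 11.19
α = (4/3)·(1 − 5.83/11.19) = 0.639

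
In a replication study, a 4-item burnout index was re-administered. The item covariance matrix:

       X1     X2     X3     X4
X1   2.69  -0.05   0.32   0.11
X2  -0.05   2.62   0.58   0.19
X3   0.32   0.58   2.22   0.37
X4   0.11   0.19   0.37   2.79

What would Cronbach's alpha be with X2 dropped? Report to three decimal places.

Cronbach's alpha = 0.258

Remaining items: X1, X3, X4 (k = 3).
sum of item variances = 2.69 + 2.22 + 2.79 = 7.70
total variance = 7.70 + 2 × 0.80 = 9.30
α (item deleted) = (3/2)·(1 − 7.70/9.30) = 0.258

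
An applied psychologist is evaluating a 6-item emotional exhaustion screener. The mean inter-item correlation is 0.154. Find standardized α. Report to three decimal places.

α = 0.522

Standardized α = k·r̄ / (1 + (k−1)·r̄) = 6 × 0.154 / (1 + 5 × 0.154)
  = 0.9240 / 1.7700 = 0.522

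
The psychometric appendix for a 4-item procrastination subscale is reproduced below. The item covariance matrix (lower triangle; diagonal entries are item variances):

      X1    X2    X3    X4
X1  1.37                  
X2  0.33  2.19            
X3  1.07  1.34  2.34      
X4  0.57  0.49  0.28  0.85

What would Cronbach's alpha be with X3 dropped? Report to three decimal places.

Remaining items: X1, X2, X4 (k = 3).
Σσ²ᵢ = 1.37 + 2.19 + 0.85 = 4.41
σ²_total = 4.41 + 2 × 1.39 = 7.19
α (item deleted) = (3/2)·(1 − 4.41/7.19) = 0.580

Cronbach's alpha = 0.580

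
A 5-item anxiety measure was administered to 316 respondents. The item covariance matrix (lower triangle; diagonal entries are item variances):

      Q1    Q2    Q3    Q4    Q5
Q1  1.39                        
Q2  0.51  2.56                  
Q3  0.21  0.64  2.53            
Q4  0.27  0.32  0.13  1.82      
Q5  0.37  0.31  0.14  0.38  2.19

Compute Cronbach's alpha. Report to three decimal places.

Cronbach's alpha = 0.481

sum of item variances = 1.39 + 2.56 + 2.53 + 1.82 + 2.19 = 10.49
Sum of off-diagonal covariances = 3.28
total variance = 10.49 + 2 × 3.28 = 17.05
α = (k/(k−1))·(1 − sum of item variances/total variance) = (5/4)·(1 − 10.49/17.05) = 0.481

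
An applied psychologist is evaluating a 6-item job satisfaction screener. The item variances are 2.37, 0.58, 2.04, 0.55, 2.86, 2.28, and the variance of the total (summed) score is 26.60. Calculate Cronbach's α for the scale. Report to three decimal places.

Cronbach's α = 0.718

Σσᵢ² = 2.37 + 0.58 + 2.04 + 0.55 + 2.86 + 2.28 = 10.68
α = (k/(k−1))·(1 − Σσᵢ²/σ²_T) = (6/5)·(1 − 10.68/26.60) = 0.718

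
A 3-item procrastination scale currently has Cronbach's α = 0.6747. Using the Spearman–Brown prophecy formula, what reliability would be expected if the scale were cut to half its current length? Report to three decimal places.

predicted reliability = 0.509

Length factor m = 1/2
α' = m·α / (1 − (1−m)·α)
   = 1/2 × 0.6747 / (1 − (1 − 1/2) × 0.6747)
   = 0.3373 / 0.6626 = 0.509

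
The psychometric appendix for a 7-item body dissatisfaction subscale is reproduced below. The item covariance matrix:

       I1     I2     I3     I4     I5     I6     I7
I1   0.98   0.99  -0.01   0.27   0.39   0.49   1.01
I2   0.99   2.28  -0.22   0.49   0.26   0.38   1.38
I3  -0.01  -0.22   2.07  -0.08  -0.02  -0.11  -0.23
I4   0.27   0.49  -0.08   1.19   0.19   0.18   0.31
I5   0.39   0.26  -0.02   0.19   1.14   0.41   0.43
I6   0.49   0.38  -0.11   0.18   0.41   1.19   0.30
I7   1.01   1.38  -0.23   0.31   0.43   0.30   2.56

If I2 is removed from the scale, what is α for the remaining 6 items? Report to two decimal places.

α = 0.52

Remaining items: I1, I3, I4, I5, I6, I7 (k = 6).
Σσᵢ² = 0.98 + 2.07 + 1.19 + 1.14 + 1.19 + 2.56 = 9.13
σ²_total = 9.13 + 2 × 3.53 = 16.19
α (item deleted) = (6/5)·(1 − 9.13/16.19) = 0.52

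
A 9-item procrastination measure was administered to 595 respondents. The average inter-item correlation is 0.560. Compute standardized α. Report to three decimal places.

Standardized α = k·r̄ / (1 + (k−1)·r̄) = 9 × 0.560 / (1 + 8 × 0.560)
  = 5.0400 / 5.4800 = 0.920

α = 0.920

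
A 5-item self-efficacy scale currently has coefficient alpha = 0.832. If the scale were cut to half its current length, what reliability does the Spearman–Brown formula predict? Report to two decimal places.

predicted reliability = 0.71

Length factor m = 1/2
α' = m·α / (1 − (1−m)·α)
   = 1/2 × 0.832 / (1 − (1 − 1/2) × 0.832)
   = 0.4160 / 0.5840 = 0.71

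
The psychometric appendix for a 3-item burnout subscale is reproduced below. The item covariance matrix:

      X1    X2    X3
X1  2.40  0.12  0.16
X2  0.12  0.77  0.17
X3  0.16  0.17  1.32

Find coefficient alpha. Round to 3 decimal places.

ΣVar(i) = 2.40 + 0.77 + 1.32 = 4.49
Sum of the distinct covariances = 0.45
Var(T) = 4.49 + 2 × 0.45 = 5.39
α = (k/(k−1))·(1 − ΣVar(i)/Var(T)) = (3/2)·(1 − 4.49/5.39) = 0.250

coefficient alpha = 0.250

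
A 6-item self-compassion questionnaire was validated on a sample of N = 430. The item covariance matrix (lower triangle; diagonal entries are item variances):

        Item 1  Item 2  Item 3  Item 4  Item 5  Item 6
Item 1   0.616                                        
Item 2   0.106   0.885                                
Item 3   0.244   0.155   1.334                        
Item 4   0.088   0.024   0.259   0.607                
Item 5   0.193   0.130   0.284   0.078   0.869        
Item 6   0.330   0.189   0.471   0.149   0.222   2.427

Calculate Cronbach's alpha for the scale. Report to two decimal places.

sum of item variances = 0.616 + 0.885 + 1.334 + 0.607 + 0.869 + 2.427 = 6.738
Sum of off-diagonal covariances = 2.922
Var(T) = 6.738 + 2 × 2.922 = 12.582
α = (k/(k−1))·(1 − sum of item variances/Var(T)) = (6/5)·(1 − 6.738/12.582) = 0.56

Cronbach's alpha = 0.56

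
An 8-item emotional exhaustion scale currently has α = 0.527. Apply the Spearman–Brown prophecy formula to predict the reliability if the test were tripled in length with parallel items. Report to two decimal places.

Length factor m = 3
α' = m·α / (1 + (m−1)·α)
   = 3 × 0.527 / (1 + (3 − 1) × 0.527)
   = 1.5810 / 2.0540 = 0.77

predicted reliability = 0.77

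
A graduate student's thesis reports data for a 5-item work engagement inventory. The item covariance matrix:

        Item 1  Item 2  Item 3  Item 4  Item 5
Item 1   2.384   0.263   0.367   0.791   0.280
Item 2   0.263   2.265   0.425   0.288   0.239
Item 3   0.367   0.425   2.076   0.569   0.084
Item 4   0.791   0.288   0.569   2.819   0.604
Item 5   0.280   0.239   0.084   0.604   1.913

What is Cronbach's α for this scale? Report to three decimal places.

Σσᵢ² = 2.384 + 2.265 + 2.076 + 2.819 + 1.913 = 11.457
Sum of the distinct covariances = 3.910
σ²_total = 11.457 + 2 × 3.910 = 19.277
α = (k/(k−1))·(1 − Σσᵢ²/σ²_total) = (5/4)·(1 − 11.457/19.277) = 0.507

α = 0.507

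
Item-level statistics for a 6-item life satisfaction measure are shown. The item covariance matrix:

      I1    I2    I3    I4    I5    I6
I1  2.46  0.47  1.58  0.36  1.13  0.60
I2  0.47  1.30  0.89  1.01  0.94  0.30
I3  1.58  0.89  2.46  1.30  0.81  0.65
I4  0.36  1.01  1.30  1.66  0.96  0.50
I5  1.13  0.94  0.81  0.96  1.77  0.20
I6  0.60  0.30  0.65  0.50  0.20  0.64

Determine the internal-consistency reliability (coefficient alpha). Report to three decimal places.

α = 0.833

sum of item variances = 2.46 + 1.30 + 2.46 + 1.66 + 1.77 + 0.64 = 10.29
Σ_{i<j} σ_ij = 11.70
Var(T) = 10.29 + 2 × 11.70 = 33.69
α = (k/(k−1))·(1 − sum of item variances/Var(T)) = (6/5)·(1 − 10.29/33.69) = 0.833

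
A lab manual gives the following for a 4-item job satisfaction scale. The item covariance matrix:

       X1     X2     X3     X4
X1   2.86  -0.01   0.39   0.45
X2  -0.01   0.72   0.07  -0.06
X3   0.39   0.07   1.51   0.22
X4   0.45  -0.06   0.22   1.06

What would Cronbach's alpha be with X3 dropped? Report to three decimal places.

Remaining items: X1, X2, X4 (k = 3).
Σσᵢ² = 2.86 + 0.72 + 1.06 = 4.64
Var(T) = 4.64 + 2 × 0.38 = 5.40
α (item deleted) = (3/2)·(1 − 4.64/5.40) = 0.211

α = 0.211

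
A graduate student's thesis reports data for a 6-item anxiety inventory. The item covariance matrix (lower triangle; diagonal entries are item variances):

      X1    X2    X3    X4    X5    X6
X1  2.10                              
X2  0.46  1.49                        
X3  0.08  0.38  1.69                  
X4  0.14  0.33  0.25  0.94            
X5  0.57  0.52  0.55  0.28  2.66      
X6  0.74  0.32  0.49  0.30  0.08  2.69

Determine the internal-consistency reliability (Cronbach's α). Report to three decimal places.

Σσᵢ² = 2.10 + 1.49 + 1.69 + 0.94 + 2.66 + 2.69 = 11.57
Sum of the distinct covariances = 5.49
σ²_T = 11.57 + 2 × 5.49 = 22.55
α = (k/(k−1))·(1 − Σσᵢ²/σ²_T) = (6/5)·(1 − 11.57/22.55) = 0.584

Cronbach's α = 0.584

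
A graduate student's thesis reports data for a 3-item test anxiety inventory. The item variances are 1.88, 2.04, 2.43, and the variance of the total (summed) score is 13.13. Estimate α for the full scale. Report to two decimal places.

α = 0.77

sum of item variances = 1.88 + 2.04 + 2.43 = 6.35
α = (k/(k−1))·(1 − sum of item variances/σ²_total) = (3/2)·(1 − 6.35/13.13) = 0.77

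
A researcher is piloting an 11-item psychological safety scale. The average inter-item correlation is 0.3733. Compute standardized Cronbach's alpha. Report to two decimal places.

standardized Cronbach's alpha = 0.87

Standardized α = k·r̄ / (1 + (k−1)·r̄) = 11 × 0.3733 / (1 + 10 × 0.3733)
  = 4.1063 / 4.7330 = 0.87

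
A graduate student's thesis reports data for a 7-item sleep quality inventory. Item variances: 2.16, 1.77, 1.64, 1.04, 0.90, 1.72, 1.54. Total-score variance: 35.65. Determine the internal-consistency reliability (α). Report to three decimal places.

α = 0.814

ΣVar(i) = 2.16 + 1.77 + 1.64 + 1.04 + 0.90 + 1.72 + 1.54 = 10.77
α = (k/(k−1))·(1 − ΣVar(i)/σ²_T) = (7/6)·(1 − 10.77/35.65) = 0.814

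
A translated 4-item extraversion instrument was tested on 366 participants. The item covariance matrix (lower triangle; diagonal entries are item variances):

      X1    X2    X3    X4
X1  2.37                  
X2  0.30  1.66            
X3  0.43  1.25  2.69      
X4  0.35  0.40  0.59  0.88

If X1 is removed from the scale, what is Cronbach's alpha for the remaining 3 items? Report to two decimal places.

α = 0.69

Remaining items: X2, X3, X4 (k = 3).
sum of item variances = 1.66 + 2.69 + 0.88 = 5.23
total variance = 5.23 + 2 × 2.24 = 9.71
α (item deleted) = (3/2)·(1 − 5.23/9.71) = 0.69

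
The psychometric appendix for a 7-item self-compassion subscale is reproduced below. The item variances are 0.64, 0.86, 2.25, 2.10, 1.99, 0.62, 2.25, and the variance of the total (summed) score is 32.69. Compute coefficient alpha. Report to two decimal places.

Σσᵢ² = 0.64 + 0.86 + 2.25 + 2.10 + 1.99 + 0.62 + 2.25 = 10.71
α = (k/(k−1))·(1 − Σσᵢ²/σ²_total) = (7/6)·(1 − 10.71/32.69) = 0.78

α = 0.78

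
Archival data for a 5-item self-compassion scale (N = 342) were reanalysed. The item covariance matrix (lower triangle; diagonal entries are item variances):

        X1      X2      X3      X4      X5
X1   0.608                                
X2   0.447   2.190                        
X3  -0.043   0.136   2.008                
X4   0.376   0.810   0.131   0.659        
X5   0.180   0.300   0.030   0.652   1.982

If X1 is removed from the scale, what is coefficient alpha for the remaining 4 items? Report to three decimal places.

coefficient alpha = 0.501

Remaining items: X2, X3, X4, X5 (k = 4).
sum of item variances = 2.190 + 2.008 + 0.659 + 1.982 = 6.839
Var(T) = 6.839 + 2 × 2.059 = 10.957
α (item deleted) = (4/3)·(1 − 6.839/10.957) = 0.501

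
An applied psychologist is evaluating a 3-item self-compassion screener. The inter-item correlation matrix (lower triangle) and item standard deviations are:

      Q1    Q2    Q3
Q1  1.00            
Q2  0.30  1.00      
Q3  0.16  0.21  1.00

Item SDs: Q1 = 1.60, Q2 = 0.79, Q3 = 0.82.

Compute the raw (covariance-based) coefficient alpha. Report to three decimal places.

α = 0.410

Σσ²ᵢ = 1.60² + 0.79² + 0.82² = 3.8565
Covariances σ_ij = r_ij · s_i · s_j:
  σ(Q1,Q2) = 0.30 × 1.60 × 0.79 = 0.3792
  σ(Q1,Q3) = 0.16 × 1.60 × 0.82 = 0.2099
  σ(Q2,Q3) = 0.21 × 0.79 × 0.82 = 0.1360
σ²_T = Σσ²ᵢ + 2·Σσ_ij = 3.8565 + 2 × 0.7251 = 5.3067
α = (3/2)·(1 − 3.8565/5.3067) = 0.410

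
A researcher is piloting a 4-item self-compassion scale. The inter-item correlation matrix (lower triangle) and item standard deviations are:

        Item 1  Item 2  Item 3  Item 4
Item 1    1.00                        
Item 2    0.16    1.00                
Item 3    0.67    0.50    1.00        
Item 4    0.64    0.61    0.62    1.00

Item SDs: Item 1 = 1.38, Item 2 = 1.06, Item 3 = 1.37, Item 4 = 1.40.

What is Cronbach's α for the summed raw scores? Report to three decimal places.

Σσ²ᵢ = 1.38² + 1.06² + 1.37² + 1.40² = 6.8649
Covariances σ_ij = r_ij · s_i · s_j:
  σ(Item 1,Item 2) = 0.16 × 1.38 × 1.06 = 0.2340
  σ(Item 1,Item 3) = 0.67 × 1.38 × 1.37 = 1.2667
  σ(Item 1,Item 4) = 0.64 × 1.38 × 1.40 = 1.2365
  σ(Item 2,Item 3) = 0.50 × 1.06 × 1.37 = 0.7261
  σ(Item 2,Item 4) = 0.61 × 1.06 × 1.40 = 0.9052
  σ(Item 3,Item 4) = 0.62 × 1.37 × 1.40 = 1.1892
σ²_T = Σσ²ᵢ + 2·Σσ_ij = 6.8649 + 2 × 5.5577 = 17.9803
α = (4/3)·(1 − 6.8649/17.9803) = 0.824

Cronbach's α = 0.824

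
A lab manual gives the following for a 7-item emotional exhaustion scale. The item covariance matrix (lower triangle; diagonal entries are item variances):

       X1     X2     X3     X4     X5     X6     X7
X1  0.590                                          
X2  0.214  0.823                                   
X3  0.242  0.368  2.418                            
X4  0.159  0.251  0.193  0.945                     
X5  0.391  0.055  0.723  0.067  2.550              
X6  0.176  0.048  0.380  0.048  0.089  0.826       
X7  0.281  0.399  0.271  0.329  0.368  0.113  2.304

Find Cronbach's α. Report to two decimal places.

Σσᵢ² = 0.590 + 0.823 + 2.418 + 0.945 + 2.550 + 0.826 + 2.304 = 10.456
Σ_{i<j} σ_ij = 5.165
total variance = 10.456 + 2 × 5.165 = 20.786
α = (k/(k−1))·(1 − Σσᵢ²/total variance) = (7/6)·(1 − 10.456/20.786) = 0.58

α = 0.58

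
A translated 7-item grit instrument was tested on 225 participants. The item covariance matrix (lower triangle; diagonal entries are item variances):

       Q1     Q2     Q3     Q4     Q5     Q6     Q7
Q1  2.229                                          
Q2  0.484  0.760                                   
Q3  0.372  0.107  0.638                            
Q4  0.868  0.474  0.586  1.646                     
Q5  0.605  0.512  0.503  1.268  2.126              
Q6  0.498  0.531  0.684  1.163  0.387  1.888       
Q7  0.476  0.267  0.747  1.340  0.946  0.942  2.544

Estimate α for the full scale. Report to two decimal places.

Σσ²ᵢ = 2.229 + 0.760 + 0.638 + 1.646 + 2.126 + 1.888 + 2.544 = 11.831
Σ_{i<j} σ_ij = 13.760
Var(T) = 11.831 + 2 × 13.760 = 39.351
α = (k/(k−1))·(1 − Σσ²ᵢ/Var(T)) = (7/6)·(1 − 11.831/39.351) = 0.82

α = 0.82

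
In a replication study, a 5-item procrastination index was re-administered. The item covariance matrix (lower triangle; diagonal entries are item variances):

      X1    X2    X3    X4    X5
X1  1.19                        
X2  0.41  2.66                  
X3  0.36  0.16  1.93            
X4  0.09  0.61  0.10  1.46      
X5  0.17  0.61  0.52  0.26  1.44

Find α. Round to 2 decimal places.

Σσ²ᵢ = 1.19 + 2.66 + 1.93 + 1.46 + 1.44 = 8.68
Sum of the distinct covariances = 3.29
total variance = 8.68 + 2 × 3.29 = 15.26
α = (k/(k−1))·(1 − Σσ²ᵢ/total variance) = (5/4)·(1 − 8.68/15.26) = 0.54

α = 0.54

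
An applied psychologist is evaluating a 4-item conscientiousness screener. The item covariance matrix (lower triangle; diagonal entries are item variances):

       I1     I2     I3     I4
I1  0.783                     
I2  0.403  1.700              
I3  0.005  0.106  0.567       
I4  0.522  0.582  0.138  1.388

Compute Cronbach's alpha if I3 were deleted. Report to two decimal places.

Cronbach's alpha = 0.66

Remaining items: I1, I2, I4 (k = 3).
Σσ²ᵢ = 0.783 + 1.700 + 1.388 = 3.871
σ²_T = 3.871 + 2 × 1.507 = 6.885
α (item deleted) = (3/2)·(1 − 3.871/6.885) = 0.66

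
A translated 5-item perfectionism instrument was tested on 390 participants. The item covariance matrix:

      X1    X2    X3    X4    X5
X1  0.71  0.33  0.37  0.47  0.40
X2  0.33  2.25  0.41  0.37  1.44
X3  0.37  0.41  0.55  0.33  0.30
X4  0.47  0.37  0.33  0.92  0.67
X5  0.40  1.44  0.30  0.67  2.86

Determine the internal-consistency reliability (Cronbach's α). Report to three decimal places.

Cronbach's α = 0.728

Σσ²ᵢ = 0.71 + 2.25 + 0.55 + 0.92 + 2.86 = 7.29
Σ_{i<j} σ_ij = 5.09
σ²_total = 7.29 + 2 × 5.09 = 17.47
α = (k/(k−1))·(1 − Σσ²ᵢ/σ²_total) = (5/4)·(1 − 7.29/17.47) = 0.728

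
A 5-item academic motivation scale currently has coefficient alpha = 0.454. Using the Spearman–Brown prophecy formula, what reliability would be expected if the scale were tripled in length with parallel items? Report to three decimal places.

Length factor m = 3
α' = m·α / (1 + (m−1)·α)
   = 3 × 0.454 / (1 + (3 − 1) × 0.454)
   = 1.3620 / 1.9080 = 0.714

predicted reliability = 0.714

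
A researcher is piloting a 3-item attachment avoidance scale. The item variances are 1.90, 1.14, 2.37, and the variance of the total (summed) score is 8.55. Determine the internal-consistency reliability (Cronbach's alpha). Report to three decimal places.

ΣVar(i) = 1.90 + 1.14 + 2.37 = 5.41
α = (k/(k−1))·(1 − ΣVar(i)/σ²_total) = (3/2)·(1 − 5.41/8.55) = 0.551

Cronbach's alpha = 0.551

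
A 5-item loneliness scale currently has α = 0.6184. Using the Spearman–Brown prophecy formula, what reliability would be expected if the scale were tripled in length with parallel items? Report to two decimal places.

Length factor m = 3
α' = m·α / (1 + (m−1)·α)
   = 3 × 0.6184 / (1 + (3 − 1) × 0.6184)
   = 1.8552 / 2.2368 = 0.83

predicted reliability = 0.83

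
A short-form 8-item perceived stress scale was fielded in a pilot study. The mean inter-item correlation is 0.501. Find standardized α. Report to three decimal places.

Standardized α = k·r̄ / (1 + (k−1)·r̄) = 8 × 0.501 / (1 + 7 × 0.501)
  = 4.0080 / 4.5070 = 0.889

α = 0.889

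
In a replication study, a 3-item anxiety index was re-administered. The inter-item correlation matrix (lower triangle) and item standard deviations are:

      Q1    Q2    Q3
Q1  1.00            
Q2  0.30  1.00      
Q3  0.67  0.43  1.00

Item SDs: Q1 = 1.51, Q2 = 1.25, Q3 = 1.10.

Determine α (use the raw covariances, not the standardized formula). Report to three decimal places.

Σσ²ᵢ = 1.51² + 1.25² + 1.10² = 5.0526
Covariances σ_ij = r_ij · s_i · s_j:
  σ(Q1,Q2) = 0.30 × 1.51 × 1.25 = 0.5662
  σ(Q1,Q3) = 0.67 × 1.51 × 1.10 = 1.1129
  σ(Q2,Q3) = 0.43 × 1.25 × 1.10 = 0.5913
σ²_T = Σσ²ᵢ + 2·Σσ_ij = 5.0526 + 2 × 2.2704 = 9.5934
α = (3/2)·(1 − 5.0526/9.5934) = 0.710

α = 0.710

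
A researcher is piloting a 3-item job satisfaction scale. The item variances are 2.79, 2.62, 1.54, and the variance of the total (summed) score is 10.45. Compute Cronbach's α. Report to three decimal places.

Cronbach's α = 0.502

ΣVar(i) = 2.79 + 2.62 + 1.54 = 6.95
α = (k/(k−1))·(1 − ΣVar(i)/σ²_T) = (3/2)·(1 − 6.95/10.45) = 0.502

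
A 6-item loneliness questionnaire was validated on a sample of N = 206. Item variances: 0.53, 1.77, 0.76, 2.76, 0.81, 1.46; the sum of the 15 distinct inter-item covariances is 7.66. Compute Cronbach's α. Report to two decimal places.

sum of item variances = 0.53 + 1.77 + 0.76 + 2.76 + 0.81 + 1.46 = 8.09
Sum of distinct covariances = 7.66
total variance = sum of item variances + 2·Σcov = 8.09 + 2 × 7.66 = 23.41
α = (6/5)·(1 − 8.09/23.41) = 0.79

Cronbach's α = 0.79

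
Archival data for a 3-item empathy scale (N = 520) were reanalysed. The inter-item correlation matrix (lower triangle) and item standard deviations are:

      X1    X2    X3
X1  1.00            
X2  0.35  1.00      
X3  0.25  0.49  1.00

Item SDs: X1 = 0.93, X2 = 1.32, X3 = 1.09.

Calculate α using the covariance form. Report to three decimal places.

α = 0.634

Σσ²ᵢ = 0.93² + 1.32² + 1.09² = 3.7954
Covariances σ_ij = r_ij · s_i · s_j:
  σ(X1,X2) = 0.35 × 0.93 × 1.32 = 0.4297
  σ(X1,X3) = 0.25 × 0.93 × 1.09 = 0.2534
  σ(X2,X3) = 0.49 × 1.32 × 1.09 = 0.7050
σ²_T = Σσ²ᵢ + 2·Σσ_ij = 3.7954 + 2 × 1.3881 = 6.5716
α = (3/2)·(1 − 3.7954/6.5716) = 0.634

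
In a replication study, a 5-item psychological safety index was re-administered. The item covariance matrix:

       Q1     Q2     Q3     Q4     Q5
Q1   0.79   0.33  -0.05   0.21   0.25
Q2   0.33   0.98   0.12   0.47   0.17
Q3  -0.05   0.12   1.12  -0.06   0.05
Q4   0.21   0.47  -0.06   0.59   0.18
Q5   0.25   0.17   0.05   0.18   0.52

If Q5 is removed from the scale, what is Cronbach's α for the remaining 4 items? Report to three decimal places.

Remaining items: Q1, Q2, Q3, Q4 (k = 4).
Σσ²ᵢ = 0.79 + 0.98 + 1.12 + 0.59 = 3.48
total variance = 3.48 + 2 × 1.02 = 5.52
α (item deleted) = (4/3)·(1 − 3.48/5.52) = 0.493

α = 0.493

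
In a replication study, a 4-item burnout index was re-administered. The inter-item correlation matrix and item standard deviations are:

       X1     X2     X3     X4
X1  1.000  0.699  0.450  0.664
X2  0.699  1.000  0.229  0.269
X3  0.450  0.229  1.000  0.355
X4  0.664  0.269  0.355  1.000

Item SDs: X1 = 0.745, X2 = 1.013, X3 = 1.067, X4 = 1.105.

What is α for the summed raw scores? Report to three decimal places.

α = 0.732

Σσ²ᵢ = 0.745² + 1.013² + 1.067² + 1.105² = 3.9407
Covariances σ_ij = r_ij · s_i · s_j:
  σ(X1,X2) = 0.699 × 0.745 × 1.013 = 0.5275
  σ(X1,X3) = 0.450 × 0.745 × 1.067 = 0.3577
  σ(X1,X4) = 0.664 × 0.745 × 1.105 = 0.5466
  σ(X2,X3) = 0.229 × 1.013 × 1.067 = 0.2475
  σ(X2,X4) = 0.269 × 1.013 × 1.105 = 0.3011
  σ(X3,X4) = 0.355 × 1.067 × 1.105 = 0.4186
σ²_T = Σσ²ᵢ + 2·Σσ_ij = 3.9407 + 2 × 2.3990 = 8.7387
α = (4/3)·(1 − 3.9407/8.7387) = 0.732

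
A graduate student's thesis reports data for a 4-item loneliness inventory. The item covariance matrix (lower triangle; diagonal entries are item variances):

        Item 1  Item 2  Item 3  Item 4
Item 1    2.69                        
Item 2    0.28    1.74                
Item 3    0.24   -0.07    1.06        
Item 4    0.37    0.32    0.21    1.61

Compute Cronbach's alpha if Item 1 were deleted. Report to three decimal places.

α = 0.259

Remaining items: Item 2, Item 3, Item 4 (k = 3).
Σσ²ᵢ = 1.74 + 1.06 + 1.61 = 4.41
Var(T) = 4.41 + 2 × 0.46 = 5.33
α (item deleted) = (3/2)·(1 − 4.41/5.33) = 0.259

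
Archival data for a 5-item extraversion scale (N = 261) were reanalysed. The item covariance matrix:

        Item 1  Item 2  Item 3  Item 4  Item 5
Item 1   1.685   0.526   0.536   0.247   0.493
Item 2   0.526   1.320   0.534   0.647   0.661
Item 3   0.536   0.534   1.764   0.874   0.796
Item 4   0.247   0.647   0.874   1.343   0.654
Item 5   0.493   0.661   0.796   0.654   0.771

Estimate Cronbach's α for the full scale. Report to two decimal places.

Cronbach's α = 0.79

Σσᵢ² = 1.685 + 1.320 + 1.764 + 1.343 + 0.771 = 6.883
Sum of the distinct covariances = 5.968
σ²_total = 6.883 + 2 × 5.968 = 18.819
α = (k/(k−1))·(1 − Σσᵢ²/σ²_total) = (5/4)·(1 − 6.883/18.819) = 0.79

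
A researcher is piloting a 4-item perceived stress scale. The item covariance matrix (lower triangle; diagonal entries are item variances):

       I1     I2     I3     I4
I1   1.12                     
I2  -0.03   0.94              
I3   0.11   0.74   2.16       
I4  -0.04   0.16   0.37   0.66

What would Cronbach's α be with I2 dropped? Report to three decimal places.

α = 0.274

Remaining items: I1, I3, I4 (k = 3).
ΣVar(i) = 1.12 + 2.16 + 0.66 = 3.94
total variance = 3.94 + 2 × 0.44 = 4.82
α (item deleted) = (3/2)·(1 − 3.94/4.82) = 0.274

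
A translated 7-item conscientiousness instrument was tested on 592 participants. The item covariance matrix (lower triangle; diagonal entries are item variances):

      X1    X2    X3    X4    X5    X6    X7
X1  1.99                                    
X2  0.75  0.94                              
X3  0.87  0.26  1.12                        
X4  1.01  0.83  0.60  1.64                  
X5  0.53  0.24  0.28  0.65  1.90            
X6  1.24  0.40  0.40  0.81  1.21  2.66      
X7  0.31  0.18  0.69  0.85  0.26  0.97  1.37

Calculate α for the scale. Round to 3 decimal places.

α = 0.813

Σσᵢ² = 1.99 + 0.94 + 1.12 + 1.64 + 1.90 + 2.66 + 1.37 = 11.62
Σ_{i<j} σ_ij = 13.34
σ²_T = 11.62 + 2 × 13.34 = 38.30
α = (k/(k−1))·(1 − Σσᵢ²/σ²_T) = (7/6)·(1 − 11.62/38.30) = 0.813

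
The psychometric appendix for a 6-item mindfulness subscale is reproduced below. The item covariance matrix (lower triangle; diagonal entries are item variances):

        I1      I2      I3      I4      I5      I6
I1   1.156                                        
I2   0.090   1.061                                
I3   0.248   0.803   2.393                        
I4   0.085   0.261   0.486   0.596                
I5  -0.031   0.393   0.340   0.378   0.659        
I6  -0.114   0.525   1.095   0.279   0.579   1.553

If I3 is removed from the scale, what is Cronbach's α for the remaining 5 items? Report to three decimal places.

Remaining items: I1, I2, I4, I5, I6 (k = 5).
sum of item variances = 1.156 + 1.061 + 0.596 + 0.659 + 1.553 = 5.025
σ²_total = 5.025 + 2 × 2.445 = 9.915
α (item deleted) = (5/4)·(1 − 5.025/9.915) = 0.616

Cronbach's α = 0.616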